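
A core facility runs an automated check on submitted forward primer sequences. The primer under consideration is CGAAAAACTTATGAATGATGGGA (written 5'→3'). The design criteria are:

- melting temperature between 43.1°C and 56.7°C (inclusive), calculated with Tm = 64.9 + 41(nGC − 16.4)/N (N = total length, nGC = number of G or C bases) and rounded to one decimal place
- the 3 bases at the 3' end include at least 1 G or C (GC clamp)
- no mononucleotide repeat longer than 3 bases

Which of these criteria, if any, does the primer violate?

Base counts: A=10, T=5, G=6, C=2 (length 23).
Tm: Tm = 64.9 + 41·(8 − 16.4)/23 = 49.9°C ✓
GC clamp: 3' end GGA has 2 G/C ✓
homopolymer run: longest run = 5, exceeds 3 ✗

Fails: homopolymer run.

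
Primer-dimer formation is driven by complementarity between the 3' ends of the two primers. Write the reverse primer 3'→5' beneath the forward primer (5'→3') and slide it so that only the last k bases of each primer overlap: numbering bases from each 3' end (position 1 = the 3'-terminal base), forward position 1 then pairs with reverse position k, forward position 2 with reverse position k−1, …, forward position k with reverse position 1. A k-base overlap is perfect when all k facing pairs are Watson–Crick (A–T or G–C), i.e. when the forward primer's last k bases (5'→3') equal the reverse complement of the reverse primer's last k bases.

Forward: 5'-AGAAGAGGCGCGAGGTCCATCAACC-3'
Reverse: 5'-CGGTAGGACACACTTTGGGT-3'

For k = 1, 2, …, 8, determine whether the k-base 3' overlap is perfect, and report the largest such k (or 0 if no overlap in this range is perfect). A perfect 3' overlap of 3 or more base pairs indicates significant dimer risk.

Last 8 bases (5'→3') — forward …CATCAACC, reverse …CTTTGGGT.
Reverse complement of the reverse primer's last 8 bases: ACCCAAAG; its first k bases are the reverse complement of the reverse primer's last k bases, so a perfect k-base overlap needs the forward primer's last k bases to equal them.
Comparing (forward last k vs required): k=1: C vs A ✗; k=2: CC vs AC ✗; k=3: ACC vs ACC ✓; k=4: AACC vs ACCC ✗; k=5: CAACC vs ACCCA ✗; k=6: TCAACC vs ACCCAA ✗; k=7: ATCAACC vs ACCCAAA ✗; k=8: CATCAACC vs ACCCAAAG ✗.
Only k = 3 is perfect, so the longest perfect 3' overlap is 3.

Longest perfect overlap: 3 complementary base pairs; significant dimer risk (threshold 3).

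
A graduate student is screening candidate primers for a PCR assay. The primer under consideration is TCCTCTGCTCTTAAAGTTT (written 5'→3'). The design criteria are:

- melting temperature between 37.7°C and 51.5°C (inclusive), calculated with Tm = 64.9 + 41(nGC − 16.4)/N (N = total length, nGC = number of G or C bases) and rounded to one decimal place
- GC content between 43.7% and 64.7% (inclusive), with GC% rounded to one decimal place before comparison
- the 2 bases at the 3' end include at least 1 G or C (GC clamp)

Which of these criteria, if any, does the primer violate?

Fails: GC content, GC clamp.

Base counts: A=3, T=9, G=2, C=5 (length 19).
Tm: Tm = 64.9 + 41·(7 − 16.4)/19 = 44.6°C ✓
GC content: GC 7/19 = 36.8%, outside 43.7–64.7% ✗
GC clamp: 3' end TT has 0 G/C, need ≥1 ✗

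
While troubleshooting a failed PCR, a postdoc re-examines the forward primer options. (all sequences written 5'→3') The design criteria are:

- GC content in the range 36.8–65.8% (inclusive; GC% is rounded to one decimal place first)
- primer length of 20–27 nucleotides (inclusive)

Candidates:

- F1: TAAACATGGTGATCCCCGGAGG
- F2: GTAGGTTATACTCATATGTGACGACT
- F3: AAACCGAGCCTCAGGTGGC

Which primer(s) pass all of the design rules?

F1 (22 nt, A=6 T=4 G=7 C=5): GC 12/22 = 54.5% ✓; length 22 ✓ — passes.
F2 (26 nt, A=7 T=9 G=6 C=4): GC 10/26 = 38.5% ✓; length 26 ✓ — passes.
F3 (19 nt, A=5 T=2 G=6 C=6): GC 12/19 = 63.2% ✓; length 19, outside 20–27 ✗ — fails.

F1 and F2.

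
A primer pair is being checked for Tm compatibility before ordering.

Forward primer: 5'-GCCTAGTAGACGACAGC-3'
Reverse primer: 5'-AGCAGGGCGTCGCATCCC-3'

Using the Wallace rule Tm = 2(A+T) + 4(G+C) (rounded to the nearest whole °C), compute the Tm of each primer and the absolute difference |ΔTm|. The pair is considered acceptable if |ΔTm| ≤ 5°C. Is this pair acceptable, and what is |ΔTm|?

|ΔTm| = 8°C; the pair is not acceptable.

Forward: A=5 T=2 G=5 C=5 → Tm = 2·7 + 4·10 = 54°C.
Reverse: A=3 T=2 G=6 C=7 → Tm = 2·5 + 4·13 = 62°C.
|ΔTm| = |54 − 62| = 8°C, > 5°C.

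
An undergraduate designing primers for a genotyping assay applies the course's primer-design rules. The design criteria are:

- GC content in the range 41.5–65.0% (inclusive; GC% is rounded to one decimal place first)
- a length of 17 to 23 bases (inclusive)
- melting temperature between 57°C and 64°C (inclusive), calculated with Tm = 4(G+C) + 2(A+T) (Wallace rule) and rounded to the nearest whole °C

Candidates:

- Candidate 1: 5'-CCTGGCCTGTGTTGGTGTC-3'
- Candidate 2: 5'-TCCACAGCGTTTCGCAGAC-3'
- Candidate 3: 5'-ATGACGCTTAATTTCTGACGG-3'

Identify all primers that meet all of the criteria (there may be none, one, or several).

Candidate 1 (19 nt, A=0 T=7 G=7 C=5): GC 12/19 = 63.2% ✓; length 19 ✓; Tm = 2·7 + 4·12 = 62°C ✓ — passes.
Candidate 2 (19 nt, A=4 T=4 G=4 C=7): GC 11/19 = 57.9% ✓; length 19 ✓; Tm = 2·8 + 4·11 = 60°C ✓ — passes.
Candidate 3 (21 nt, A=5 T=7 G=5 C=4): GC 9/21 = 42.9% ✓; length 21 ✓; Tm = 2·12 + 4·9 = 60°C ✓ — passes.

Candidate 1, Candidate 2 and Candidate 3.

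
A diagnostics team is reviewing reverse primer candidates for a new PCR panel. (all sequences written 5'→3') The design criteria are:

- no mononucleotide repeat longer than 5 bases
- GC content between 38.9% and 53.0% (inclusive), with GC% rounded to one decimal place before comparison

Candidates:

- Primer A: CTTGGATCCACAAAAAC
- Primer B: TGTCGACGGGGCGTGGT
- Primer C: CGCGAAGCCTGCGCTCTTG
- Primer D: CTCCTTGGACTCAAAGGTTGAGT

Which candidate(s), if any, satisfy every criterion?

Primer A and Primer D.

Primer A (17 nt, A=7 T=3 G=2 C=5): longest run = 5 ✓; GC 7/17 = 41.2% ✓ — passes.
Primer B (17 nt, A=1 T=4 G=9 C=3): longest run = 4 ✓; GC 12/17 = 70.6%, outside 38.9–53.0% ✗ — fails.
Primer C (19 nt, A=2 T=4 G=6 C=7): longest run = 2 ✓; GC 13/19 = 68.4%, outside 38.9–53.0% ✗ — fails.
Primer D (23 nt, A=5 T=7 G=6 C=5): longest run = 3 ✓; GC 11/23 = 47.8% ✓ — passes.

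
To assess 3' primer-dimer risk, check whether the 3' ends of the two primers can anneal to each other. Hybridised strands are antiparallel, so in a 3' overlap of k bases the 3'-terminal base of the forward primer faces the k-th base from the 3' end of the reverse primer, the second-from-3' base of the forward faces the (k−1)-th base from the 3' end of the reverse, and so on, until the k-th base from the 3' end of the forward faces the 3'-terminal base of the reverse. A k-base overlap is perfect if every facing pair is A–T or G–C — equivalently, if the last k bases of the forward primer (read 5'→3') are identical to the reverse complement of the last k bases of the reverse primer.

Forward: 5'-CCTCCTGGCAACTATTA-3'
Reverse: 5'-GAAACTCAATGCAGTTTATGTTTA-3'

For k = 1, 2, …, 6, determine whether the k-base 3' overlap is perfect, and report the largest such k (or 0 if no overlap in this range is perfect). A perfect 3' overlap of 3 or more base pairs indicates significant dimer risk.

Last 6 bases (5'→3') — forward …CTATTA, reverse …TGTTTA.
Reverse complement of the reverse primer's last 6 bases: TAAACA; its first k bases are the reverse complement of the reverse primer's last k bases, so a perfect k-base overlap needs the forward primer's last k bases to equal them.
Comparing (forward last k vs required): k=1: A vs T ✗; k=2: TA vs TA ✓; k=3: TTA vs TAA ✗; k=4: ATTA vs TAAA ✗; k=5: TATTA vs TAAAC ✗; k=6: CTATTA vs TAAACA ✗.
Only k = 2 is perfect, so the longest perfect 3' overlap is 2.

Longest perfect overlap: 2 complementary base pairs; below the dimer-risk threshold (threshold 3).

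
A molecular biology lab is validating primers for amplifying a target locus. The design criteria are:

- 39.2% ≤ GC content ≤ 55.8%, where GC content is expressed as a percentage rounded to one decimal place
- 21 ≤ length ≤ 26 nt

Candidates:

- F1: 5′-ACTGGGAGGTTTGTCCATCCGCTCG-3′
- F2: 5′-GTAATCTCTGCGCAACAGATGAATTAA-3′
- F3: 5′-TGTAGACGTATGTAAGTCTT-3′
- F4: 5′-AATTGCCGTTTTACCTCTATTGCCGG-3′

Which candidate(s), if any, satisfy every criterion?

F1 (25 nt, A=3 T=7 G=8 C=7): GC 15/25 = 60.0%, outside 39.2–55.8% ✗; length 25 ✓ — fails.
F2 (27 nt, A=10 T=7 G=5 C=5): GC 10/27 = 37.0%, outside 39.2–55.8% ✗; length 27, outside 21–26 ✗ — fails.
F3 (20 nt, A=5 T=8 G=5 C=2): GC 7/20 = 35.0%, outside 39.2–55.8% ✗; length 20, outside 21–26 ✗ — fails.
F4 (26 nt, A=4 T=10 G=5 C=7): GC 12/26 = 46.2% ✓; length 26 ✓ — passes.

F4 only.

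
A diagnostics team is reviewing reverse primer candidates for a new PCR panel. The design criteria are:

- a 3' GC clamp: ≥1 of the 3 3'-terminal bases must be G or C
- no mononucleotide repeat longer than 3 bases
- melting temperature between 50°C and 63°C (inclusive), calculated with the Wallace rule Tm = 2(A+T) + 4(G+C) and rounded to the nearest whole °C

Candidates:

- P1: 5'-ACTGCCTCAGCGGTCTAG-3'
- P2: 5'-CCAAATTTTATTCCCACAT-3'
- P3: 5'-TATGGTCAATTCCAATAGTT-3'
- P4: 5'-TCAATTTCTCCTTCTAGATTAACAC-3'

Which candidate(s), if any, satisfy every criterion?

P1 and P3.

P1 (18 nt, A=3 T=4 G=5 C=6): 3' end TAG has 1 G/C ✓; longest run = 2 ✓; Tm = 2·7 + 4·11 = 58°C ✓ — passes.
P2 (19 nt, A=6 T=7 G=0 C=6): 3' end CAT has 1 G/C ✓; longest run = 4, exceeds 3 ✗; Tm = 2·13 + 4·6 = 50°C ✓ — fails.
P3 (20 nt, A=6 T=8 G=3 C=3): 3' end GTT has 1 G/C ✓; longest run = 2 ✓; Tm = 2·14 + 4·6 = 52°C ✓ — passes.
P4 (25 nt, A=7 T=10 G=1 C=7): 3' end CAC has 2 G/C ✓; longest run = 3 ✓; Tm = 2·17 + 4·8 = 66°C, outside 50–63°C ✗ — fails.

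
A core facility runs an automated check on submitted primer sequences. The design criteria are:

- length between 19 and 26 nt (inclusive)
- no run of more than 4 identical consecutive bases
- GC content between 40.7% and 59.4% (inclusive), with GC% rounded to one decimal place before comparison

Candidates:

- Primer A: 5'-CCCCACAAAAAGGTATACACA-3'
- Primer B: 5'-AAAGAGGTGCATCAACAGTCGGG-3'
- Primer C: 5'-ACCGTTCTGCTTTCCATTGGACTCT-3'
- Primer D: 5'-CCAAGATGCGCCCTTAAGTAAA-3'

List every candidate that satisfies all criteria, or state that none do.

Primer A (21 nt, A=10 T=2 G=2 C=7): length 21 ✓; longest run = 5, exceeds 4 ✗; GC 9/21 = 42.9% ✓ — fails.
Primer B (23 nt, A=8 T=3 G=8 C=4): length 23 ✓; longest run = 3 ✓; GC 12/23 = 52.2% ✓ — passes.
Primer C (25 nt, A=3 T=10 G=4 C=8): length 25 ✓; longest run = 3 ✓; GC 12/25 = 48.0% ✓ — passes.
Primer D (22 nt, A=8 T=4 G=4 C=6): length 22 ✓; longest run = 3 ✓; GC 10/22 = 45.5% ✓ — passes.

Primer B, Primer C and Primer D.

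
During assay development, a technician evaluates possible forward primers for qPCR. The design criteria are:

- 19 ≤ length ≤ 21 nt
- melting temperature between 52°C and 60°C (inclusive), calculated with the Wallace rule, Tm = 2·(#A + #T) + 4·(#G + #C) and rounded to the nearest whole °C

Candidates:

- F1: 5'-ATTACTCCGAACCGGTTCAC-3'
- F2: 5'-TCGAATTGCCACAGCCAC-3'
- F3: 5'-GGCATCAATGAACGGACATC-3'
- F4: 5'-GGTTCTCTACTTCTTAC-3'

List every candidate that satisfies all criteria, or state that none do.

F1 (20 nt, A=5 T=5 G=3 C=7): length 20 ✓; Tm = 2·10 + 4·10 = 60°C ✓ — passes.
F2 (18 nt, A=5 T=3 G=3 C=7): length 18, outside 19–21 ✗; Tm = 2·8 + 4·10 = 56°C ✓ — fails.
F3 (20 nt, A=7 T=3 G=5 C=5): length 20 ✓; Tm = 2·10 + 4·10 = 60°C ✓ — passes.
F4 (17 nt, A=2 T=8 G=2 C=5): length 17, outside 19–21 ✗; Tm = 2·10 + 4·7 = 48°C, outside 52–60°C ✗ — fails.

F1 and F3.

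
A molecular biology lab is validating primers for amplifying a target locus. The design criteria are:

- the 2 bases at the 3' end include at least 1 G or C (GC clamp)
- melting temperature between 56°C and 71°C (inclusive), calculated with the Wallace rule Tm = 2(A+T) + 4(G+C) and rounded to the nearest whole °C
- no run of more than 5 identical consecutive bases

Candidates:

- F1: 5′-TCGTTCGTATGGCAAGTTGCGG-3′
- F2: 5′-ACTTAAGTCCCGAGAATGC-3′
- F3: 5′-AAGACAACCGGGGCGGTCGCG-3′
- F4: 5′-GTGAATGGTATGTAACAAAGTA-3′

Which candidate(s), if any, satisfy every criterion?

F1 (22 nt, A=3 T=7 G=8 C=4): 3' end GG has 2 G/C ✓; Tm = 2·10 + 4·12 = 68°C ✓; longest run = 2 ✓ — passes.
F2 (19 nt, A=6 T=4 G=4 C=5): 3' end GC has 2 G/C ✓; Tm = 2·10 + 4·9 = 56°C ✓; longest run = 3 ✓ — passes.
F3 (21 nt, A=5 T=1 G=9 C=6): 3' end CG has 2 G/C ✓; Tm = 2·6 + 4·15 = 72°C, outside 56–71°C ✗; longest run = 4 ✓ — fails.
F4 (22 nt, A=9 T=6 G=6 C=1): 3' end TA has 0 G/C, need ≥1 ✗; Tm = 2·15 + 4·7 = 58°C ✓; longest run = 3 ✓ — fails.

F1 and F2.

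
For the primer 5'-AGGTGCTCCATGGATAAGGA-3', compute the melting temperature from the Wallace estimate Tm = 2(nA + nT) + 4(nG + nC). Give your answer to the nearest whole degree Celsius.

Base counts: A=6, T=4, G=7, C=3 (length 20).
Tm = 2·(6+4) + 4·(7+3) = 2·10 + 4·10 = 20 + 40 = 60°C.

60°C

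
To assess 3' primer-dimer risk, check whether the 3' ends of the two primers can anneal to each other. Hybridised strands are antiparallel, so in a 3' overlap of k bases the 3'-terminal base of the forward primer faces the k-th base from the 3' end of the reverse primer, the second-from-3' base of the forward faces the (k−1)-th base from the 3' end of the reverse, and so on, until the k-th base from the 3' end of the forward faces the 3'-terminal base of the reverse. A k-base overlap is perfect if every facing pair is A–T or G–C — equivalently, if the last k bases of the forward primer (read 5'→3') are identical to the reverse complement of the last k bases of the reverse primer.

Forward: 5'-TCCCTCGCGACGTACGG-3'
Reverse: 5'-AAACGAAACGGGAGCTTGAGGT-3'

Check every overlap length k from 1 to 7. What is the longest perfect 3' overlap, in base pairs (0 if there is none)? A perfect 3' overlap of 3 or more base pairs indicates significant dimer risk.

Longest perfect overlap: 0 complementary base pairs; below the dimer-risk threshold (threshold 3).

Last 7 bases (5'→3') — forward …CGTACGG, reverse …TTGAGGT.
Reverse complement of the reverse primer's last 7 bases: ACCTCAA; its first k bases are the reverse complement of the reverse primer's last k bases, so a perfect k-base overlap needs the forward primer's last k bases to equal them.
Comparing (forward last k vs required): k=1: G vs A ✗; k=2: GG vs AC ✗; k=3: CGG vs ACC ✗; k=4: ACGG vs ACCT ✗; k=5: TACGG vs ACCTC ✗; k=6: GTACGG vs ACCTCA ✗; k=7: CGTACGG vs ACCTCAA ✗.
No overlap length from 1 to 7 is perfect, so the longest perfect 3' overlap is 0.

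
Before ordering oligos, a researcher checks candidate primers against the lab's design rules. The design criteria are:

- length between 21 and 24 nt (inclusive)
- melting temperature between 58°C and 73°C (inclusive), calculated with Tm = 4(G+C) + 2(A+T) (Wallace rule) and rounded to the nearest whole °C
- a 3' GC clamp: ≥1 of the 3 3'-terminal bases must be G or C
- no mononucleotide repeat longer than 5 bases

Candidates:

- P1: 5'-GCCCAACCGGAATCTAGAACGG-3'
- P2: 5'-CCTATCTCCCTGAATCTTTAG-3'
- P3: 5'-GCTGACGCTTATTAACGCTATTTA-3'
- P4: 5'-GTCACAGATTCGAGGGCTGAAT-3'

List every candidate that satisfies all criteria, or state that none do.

P1 and P2.

P1 (22 nt, A=7 T=2 G=6 C=7): length 22 ✓; Tm = 2·9 + 4·13 = 70°C ✓; 3' end CGG has 3 G/C ✓; longest run = 3 ✓ — passes.
P2 (21 nt, A=4 T=8 G=2 C=7): length 21 ✓; Tm = 2·12 + 4·9 = 60°C ✓; 3' end TAG has 1 G/C ✓; longest run = 3 ✓ — passes.
P3 (24 nt, A=6 T=9 G=4 C=5): length 24 ✓; Tm = 2·15 + 4·9 = 66°C ✓; 3' end TTA has 0 G/C, need ≥1 ✗; longest run = 3 ✓ — fails.
P4 (22 nt, A=6 T=5 G=7 C=4): length 22 ✓; Tm = 2·11 + 4·11 = 66°C ✓; 3' end AAT has 0 G/C, need ≥1 ✗; longest run = 3 ✓ — fails.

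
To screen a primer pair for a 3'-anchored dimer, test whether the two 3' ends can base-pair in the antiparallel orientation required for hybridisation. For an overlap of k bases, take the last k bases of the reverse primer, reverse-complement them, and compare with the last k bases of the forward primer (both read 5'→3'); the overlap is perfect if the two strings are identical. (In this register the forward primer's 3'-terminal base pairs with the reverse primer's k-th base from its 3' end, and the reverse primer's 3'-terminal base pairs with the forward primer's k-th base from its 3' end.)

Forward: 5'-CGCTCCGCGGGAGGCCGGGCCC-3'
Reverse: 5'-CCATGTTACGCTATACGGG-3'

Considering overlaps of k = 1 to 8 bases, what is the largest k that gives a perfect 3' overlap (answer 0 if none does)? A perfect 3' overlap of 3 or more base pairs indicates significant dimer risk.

Longest perfect overlap: 3 complementary base pairs; significant dimer risk (threshold 3).

Last 8 bases (5'→3') — forward …CCGGGCCC, reverse …TATACGGG.
Reverse complement of the reverse primer's last 8 bases: CCCGTATA; its first k bases are the reverse complement of the reverse primer's last k bases, so a perfect k-base overlap needs the forward primer's last k bases to equal them.
Comparing (forward last k vs required): k=1: C vs C ✓; k=2: CC vs CC ✓; k=3: CCC vs CCC ✓; k=4: GCCC vs CCCG ✗; k=5: GGCCC vs CCCGT ✗; k=6: GGGCCC vs CCCGTA ✗; k=7: CGGGCCC vs CCCGTAT ✗; k=8: CCGGGCCC vs CCCGTATA ✗.
Perfect overlaps at k = 1, 2, 3; the largest is 3.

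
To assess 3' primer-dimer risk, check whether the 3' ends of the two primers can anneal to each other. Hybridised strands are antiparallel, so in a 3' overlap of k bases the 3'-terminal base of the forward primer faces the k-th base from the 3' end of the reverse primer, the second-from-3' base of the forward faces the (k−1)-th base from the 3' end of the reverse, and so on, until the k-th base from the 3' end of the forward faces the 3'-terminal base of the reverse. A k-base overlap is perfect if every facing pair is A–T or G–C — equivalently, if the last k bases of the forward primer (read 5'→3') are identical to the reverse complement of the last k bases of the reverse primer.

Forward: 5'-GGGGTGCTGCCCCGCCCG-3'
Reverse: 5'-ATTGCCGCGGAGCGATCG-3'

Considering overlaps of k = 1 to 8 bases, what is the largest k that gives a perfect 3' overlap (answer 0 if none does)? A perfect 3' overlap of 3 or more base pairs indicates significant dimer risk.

Last 8 bases (5'→3') — forward …CCCGCCCG, reverse …AGCGATCG.
Reverse complement of the reverse primer's last 8 bases: CGATCGCT; its first k bases are the reverse complement of the reverse primer's last k bases, so a perfect k-base overlap needs the forward primer's last k bases to equal them.
Comparing (forward last k vs required): k=1: G vs C ✗; k=2: CG vs CG ✓; k=3: CCG vs CGA ✗; k=4: CCCG vs CGAT ✗; k=5: GCCCG vs CGATC ✗; k=6: CGCCCG vs CGATCG ✗; k=7: CCGCCCG vs CGATCGC ✗; k=8: CCCGCCCG vs CGATCGCT ✗.
Only k = 2 is perfect, so the longest perfect 3' overlap is 2.

Longest perfect overlap: 2 complementary base pairs; below the dimer-risk threshold (threshold 3).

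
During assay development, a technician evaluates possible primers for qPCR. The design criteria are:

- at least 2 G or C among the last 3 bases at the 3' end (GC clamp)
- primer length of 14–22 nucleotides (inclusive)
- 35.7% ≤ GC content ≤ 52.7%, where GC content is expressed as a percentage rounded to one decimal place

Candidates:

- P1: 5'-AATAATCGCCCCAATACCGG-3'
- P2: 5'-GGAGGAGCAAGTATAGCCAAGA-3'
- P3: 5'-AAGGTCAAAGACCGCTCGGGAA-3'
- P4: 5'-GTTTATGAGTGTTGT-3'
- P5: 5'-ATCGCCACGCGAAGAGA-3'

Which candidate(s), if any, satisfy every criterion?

P1 only.

P1 (20 nt, A=7 T=3 G=3 C=7): 3' end CGG has 3 G/C ✓; length 20 ✓; GC 10/20 = 50.0% ✓ — passes.
P2 (22 nt, A=9 T=2 G=8 C=3): 3' end AGA has 1 G/C, need ≥2 ✗; length 22 ✓; GC 11/22 = 50.0% ✓ — fails.
P3 (22 nt, A=8 T=2 G=7 C=5): 3' end GAA has 1 G/C, need ≥2 ✗; length 22 ✓; GC 12/22 = 54.5%, outside 35.7–52.7% ✗ — fails.
P4 (15 nt, A=2 T=8 G=5 C=0): 3' end TGT has 1 G/C, need ≥2 ✗; length 15 ✓; GC 5/15 = 33.3%, outside 35.7–52.7% ✗ — fails.
P5 (17 nt, A=6 T=1 G=5 C=5): 3' end AGA has 1 G/C, need ≥2 ✗; length 17 ✓; GC 10/17 = 58.8%, outside 35.7–52.7% ✗ — fails.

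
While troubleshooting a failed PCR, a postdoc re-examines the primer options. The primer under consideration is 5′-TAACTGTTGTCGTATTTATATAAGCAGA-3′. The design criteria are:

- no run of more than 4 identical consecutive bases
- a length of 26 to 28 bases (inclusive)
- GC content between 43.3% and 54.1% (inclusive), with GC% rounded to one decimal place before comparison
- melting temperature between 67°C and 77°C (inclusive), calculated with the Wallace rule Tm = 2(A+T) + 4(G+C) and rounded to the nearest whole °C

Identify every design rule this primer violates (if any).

Base counts: A=9, T=11, G=5, C=3 (length 28).
homopolymer run: longest run = 3 ✓
length: length 28 ✓
GC content: GC 8/28 = 28.6%, outside 43.3–54.1% ✗
Tm: Tm = 2·20 + 4·8 = 72°C ✓

Fails: GC content.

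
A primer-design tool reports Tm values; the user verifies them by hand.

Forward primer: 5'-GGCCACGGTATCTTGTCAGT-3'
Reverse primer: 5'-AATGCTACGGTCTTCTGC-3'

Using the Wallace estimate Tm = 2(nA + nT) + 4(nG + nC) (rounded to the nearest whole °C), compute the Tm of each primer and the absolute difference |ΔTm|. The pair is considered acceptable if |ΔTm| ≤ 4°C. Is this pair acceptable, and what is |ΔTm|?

Forward: A=3 T=6 G=6 C=5 → Tm = 2·9 + 4·11 = 62°C.
Reverse: A=3 T=6 G=4 C=5 → Tm = 2·9 + 4·9 = 54°C.
|ΔTm| = |62 − 54| = 8°C, > 4°C.

|ΔTm| = 8°C; the pair is not acceptable.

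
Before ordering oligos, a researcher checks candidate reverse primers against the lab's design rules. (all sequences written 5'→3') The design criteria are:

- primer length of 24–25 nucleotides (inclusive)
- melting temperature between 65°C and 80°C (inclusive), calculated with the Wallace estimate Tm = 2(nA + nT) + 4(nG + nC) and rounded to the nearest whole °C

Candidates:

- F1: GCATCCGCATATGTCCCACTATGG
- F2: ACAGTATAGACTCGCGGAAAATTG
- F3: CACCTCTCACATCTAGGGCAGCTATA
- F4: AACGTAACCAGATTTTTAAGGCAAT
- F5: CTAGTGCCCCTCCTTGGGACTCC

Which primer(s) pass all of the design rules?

F1, F2 and F4.

F1 (24 nt, A=5 T=6 G=5 C=8): length 24 ✓; Tm = 2·11 + 4·13 = 74°C ✓ — passes.
F2 (24 nt, A=9 T=5 G=6 C=4): length 24 ✓; Tm = 2·14 + 4·10 = 68°C ✓ — passes.
F3 (26 nt, A=7 T=6 G=4 C=9): length 26, outside 24–25 ✗; Tm = 2·13 + 4·13 = 78°C ✓ — fails.
F4 (25 nt, A=10 T=7 G=4 C=4): length 25 ✓; Tm = 2·17 + 4·8 = 66°C ✓ — passes.
F5 (23 nt, A=2 T=6 G=5 C=10): length 23, outside 24–25 ✗; Tm = 2·8 + 4·15 = 76°C ✓ — fails.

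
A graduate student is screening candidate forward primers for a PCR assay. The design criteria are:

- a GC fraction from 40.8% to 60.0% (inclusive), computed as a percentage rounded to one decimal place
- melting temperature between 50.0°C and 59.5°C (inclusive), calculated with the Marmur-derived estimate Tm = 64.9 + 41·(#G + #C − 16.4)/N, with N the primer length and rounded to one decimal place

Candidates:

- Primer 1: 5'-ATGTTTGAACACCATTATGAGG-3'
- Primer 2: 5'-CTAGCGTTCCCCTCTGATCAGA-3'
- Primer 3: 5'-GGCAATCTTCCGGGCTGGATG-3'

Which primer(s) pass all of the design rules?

Primer 2 only.

Primer 1 (22 nt, A=7 T=7 G=5 C=3): GC 8/22 = 36.4%, outside 40.8–60.0% ✗; Tm = 64.9 + 41·(8 − 16.4)/22 = 49.2°C, outside 50.0–59.5°C ✗ — fails.
Primer 2 (22 nt, A=4 T=6 G=4 C=8): GC 12/22 = 54.5% ✓; Tm = 64.9 + 41·(12 − 16.4)/22 = 56.7°C ✓ — passes.
Primer 3 (21 nt, A=3 T=5 G=8 C=5): GC 13/21 = 61.9%, outside 40.8–60.0% ✗; Tm = 64.9 + 41·(13 − 16.4)/21 = 58.3°C ✓ — fails.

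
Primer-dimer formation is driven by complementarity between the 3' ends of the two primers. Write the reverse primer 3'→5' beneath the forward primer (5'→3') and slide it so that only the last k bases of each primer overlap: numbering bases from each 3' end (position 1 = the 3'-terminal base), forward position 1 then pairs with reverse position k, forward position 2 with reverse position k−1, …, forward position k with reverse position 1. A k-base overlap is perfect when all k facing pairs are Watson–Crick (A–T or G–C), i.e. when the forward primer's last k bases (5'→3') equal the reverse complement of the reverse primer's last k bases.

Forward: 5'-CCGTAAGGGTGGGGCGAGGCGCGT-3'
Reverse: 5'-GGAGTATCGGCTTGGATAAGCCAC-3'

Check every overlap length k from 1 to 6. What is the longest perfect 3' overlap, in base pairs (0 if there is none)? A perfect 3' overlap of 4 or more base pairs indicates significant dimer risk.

Longest perfect overlap: 2 complementary base pairs; below the dimer-risk threshold (threshold 4).

Last 6 bases (5'→3') — forward …GCGCGT, reverse …AGCCAC.
Reverse complement of the reverse primer's last 6 bases: GTGGCT; its first k bases are the reverse complement of the reverse primer's last k bases, so a perfect k-base overlap needs the forward primer's last k bases to equal them.
Comparing (forward last k vs required): k=1: T vs G ✗; k=2: GT vs GT ✓; k=3: CGT vs GTG ✗; k=4: GCGT vs GTGG ✗; k=5: CGCGT vs GTGGC ✗; k=6: GCGCGT vs GTGGCT ✗.
Only k = 2 is perfect, so the longest perfect 3' overlap is 2.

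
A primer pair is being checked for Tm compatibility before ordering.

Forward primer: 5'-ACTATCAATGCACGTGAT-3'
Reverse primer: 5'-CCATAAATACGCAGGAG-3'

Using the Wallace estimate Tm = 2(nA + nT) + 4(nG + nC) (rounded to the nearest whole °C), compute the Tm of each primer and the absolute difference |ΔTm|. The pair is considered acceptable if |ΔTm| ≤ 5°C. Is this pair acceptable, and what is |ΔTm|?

Forward: A=6 T=5 G=3 C=4 → Tm = 2·11 + 4·7 = 50°C.
Reverse: A=7 T=2 G=4 C=4 → Tm = 2·9 + 4·8 = 50°C.
|ΔTm| = |50 − 50| = 0°C, ≤ 5°C.

|ΔTm| = 0°C; the pair is acceptable.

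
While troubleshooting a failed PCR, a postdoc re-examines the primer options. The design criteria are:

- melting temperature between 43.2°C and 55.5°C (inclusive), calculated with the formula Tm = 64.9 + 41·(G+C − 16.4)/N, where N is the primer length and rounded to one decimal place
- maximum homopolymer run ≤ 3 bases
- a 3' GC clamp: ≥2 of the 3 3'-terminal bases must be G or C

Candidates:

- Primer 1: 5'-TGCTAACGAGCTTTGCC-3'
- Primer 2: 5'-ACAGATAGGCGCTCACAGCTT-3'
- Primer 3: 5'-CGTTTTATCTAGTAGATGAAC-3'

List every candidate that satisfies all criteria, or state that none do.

Primer 1 (17 nt, A=3 T=5 G=4 C=5): Tm = 64.9 + 41·(9 − 16.4)/17 = 47.1°C ✓; longest run = 3 ✓; 3' end GCC has 3 G/C ✓ — passes.
Primer 2 (21 nt, A=6 T=4 G=5 C=6): Tm = 64.9 + 41·(11 − 16.4)/21 = 54.4°C ✓; longest run = 2 ✓; 3' end CTT has 1 G/C, need ≥2 ✗ — fails.
Primer 3 (21 nt, A=6 T=8 G=4 C=3): Tm = 64.9 + 41·(7 − 16.4)/21 = 46.5°C ✓; longest run = 4, exceeds 3 ✗; 3' end AAC has 1 G/C, need ≥2 ✗ — fails.

Primer 1 only.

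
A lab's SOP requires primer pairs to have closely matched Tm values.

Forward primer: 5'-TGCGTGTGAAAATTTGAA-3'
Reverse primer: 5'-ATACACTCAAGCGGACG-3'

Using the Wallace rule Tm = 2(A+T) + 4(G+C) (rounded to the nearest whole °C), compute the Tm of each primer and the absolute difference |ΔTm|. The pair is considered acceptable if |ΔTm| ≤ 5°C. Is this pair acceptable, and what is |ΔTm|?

|ΔTm| = 4°C; the pair is acceptable.

Forward: A=6 T=6 G=5 C=1 → Tm = 2·12 + 4·6 = 48°C.
Reverse: A=6 T=2 G=4 C=5 → Tm = 2·8 + 4·9 = 52°C.
|ΔTm| = |48 − 52| = 4°C, ≤ 5°C.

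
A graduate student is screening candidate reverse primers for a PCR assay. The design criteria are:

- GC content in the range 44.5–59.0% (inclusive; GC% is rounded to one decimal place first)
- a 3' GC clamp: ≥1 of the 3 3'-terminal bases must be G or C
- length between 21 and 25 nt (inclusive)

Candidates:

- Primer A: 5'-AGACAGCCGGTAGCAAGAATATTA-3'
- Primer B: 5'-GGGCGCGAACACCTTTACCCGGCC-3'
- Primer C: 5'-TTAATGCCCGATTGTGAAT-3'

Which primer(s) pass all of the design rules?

None of the candidates satisfy all criteria.

Primer A (24 nt, A=10 T=4 G=6 C=4): GC 10/24 = 41.7%, outside 44.5–59.0% ✗; 3' end TTA has 0 G/C, need ≥1 ✗; length 24 ✓ — fails.
Primer B (24 nt, A=4 T=3 G=7 C=10): GC 17/24 = 70.8%, outside 44.5–59.0% ✗; 3' end GCC has 3 G/C ✓; length 24 ✓ — fails.
Primer C (19 nt, A=5 T=7 G=4 C=3): GC 7/19 = 36.8%, outside 44.5–59.0% ✗; 3' end AAT has 0 G/C, need ≥1 ✗; length 19, outside 21–25 ✗ — fails.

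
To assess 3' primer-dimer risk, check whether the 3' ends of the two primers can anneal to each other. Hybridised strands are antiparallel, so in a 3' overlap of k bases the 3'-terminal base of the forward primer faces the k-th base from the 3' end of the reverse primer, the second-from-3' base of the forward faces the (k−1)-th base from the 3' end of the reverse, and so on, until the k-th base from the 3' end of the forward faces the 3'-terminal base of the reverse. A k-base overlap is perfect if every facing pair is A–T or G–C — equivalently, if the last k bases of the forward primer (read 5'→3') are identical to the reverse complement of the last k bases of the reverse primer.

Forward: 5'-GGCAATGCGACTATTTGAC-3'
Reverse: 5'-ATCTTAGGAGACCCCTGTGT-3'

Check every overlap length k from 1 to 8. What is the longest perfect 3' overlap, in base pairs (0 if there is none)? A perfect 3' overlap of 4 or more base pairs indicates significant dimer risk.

Longest perfect overlap: 2 complementary base pairs; below the dimer-risk threshold (threshold 4).

Last 8 bases (5'→3') — forward …TATTTGAC, reverse …CCCTGTGT.
Reverse complement of the reverse primer's last 8 bases: ACACAGGG; its first k bases are the reverse complement of the reverse primer's last k bases, so a perfect k-base overlap needs the forward primer's last k bases to equal them.
Comparing (forward last k vs required): k=1: C vs A ✗; k=2: AC vs AC ✓; k=3: GAC vs ACA ✗; k=4: TGAC vs ACAC ✗; k=5: TTGAC vs ACACA ✗; k=6: TTTGAC vs ACACAG ✗; k=7: ATTTGAC vs ACACAGG ✗; k=8: TATTTGAC vs ACACAGGG ✗.
Only k = 2 is perfect, so the longest perfect 3' overlap is 2.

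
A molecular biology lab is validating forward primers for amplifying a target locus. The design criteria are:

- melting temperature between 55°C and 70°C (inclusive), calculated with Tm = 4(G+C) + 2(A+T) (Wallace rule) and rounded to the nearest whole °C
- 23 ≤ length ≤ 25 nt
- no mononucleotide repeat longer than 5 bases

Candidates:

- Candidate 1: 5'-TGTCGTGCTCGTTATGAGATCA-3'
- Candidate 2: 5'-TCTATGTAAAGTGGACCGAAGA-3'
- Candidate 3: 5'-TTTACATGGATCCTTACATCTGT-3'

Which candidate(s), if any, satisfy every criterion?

Candidate 3 only.

Candidate 1 (22 nt, A=4 T=8 G=6 C=4): Tm = 2·12 + 4·10 = 64°C ✓; length 22, outside 23–25 ✗; longest run = 2 ✓ — fails.
Candidate 2 (22 nt, A=8 T=5 G=6 C=3): Tm = 2·13 + 4·9 = 62°C ✓; length 22, outside 23–25 ✗; longest run = 3 ✓ — fails.
Candidate 3 (23 nt, A=5 T=10 G=3 C=5): Tm = 2·15 + 4·8 = 62°C ✓; length 23 ✓; longest run = 3 ✓ — passes.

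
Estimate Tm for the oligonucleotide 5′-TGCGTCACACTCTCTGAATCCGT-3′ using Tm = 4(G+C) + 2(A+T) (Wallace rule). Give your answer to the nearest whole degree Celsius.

Base counts: A=4, T=7, G=4, C=8 (length 23).
Tm = 2·(4+7) + 4·(4+8) = 2·11 + 4·12 = 22 + 48 = 70°C.

70°C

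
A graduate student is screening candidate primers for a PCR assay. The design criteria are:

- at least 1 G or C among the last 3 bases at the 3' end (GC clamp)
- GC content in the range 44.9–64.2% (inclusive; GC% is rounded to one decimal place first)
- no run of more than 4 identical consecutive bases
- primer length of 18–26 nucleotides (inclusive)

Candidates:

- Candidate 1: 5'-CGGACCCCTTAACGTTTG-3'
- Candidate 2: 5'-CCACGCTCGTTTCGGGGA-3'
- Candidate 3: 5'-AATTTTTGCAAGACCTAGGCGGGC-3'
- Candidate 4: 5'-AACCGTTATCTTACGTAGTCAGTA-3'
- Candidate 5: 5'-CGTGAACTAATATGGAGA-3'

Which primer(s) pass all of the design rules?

Candidate 1 (18 nt, A=3 T=5 G=4 C=6): 3' end TTG has 1 G/C ✓; GC 10/18 = 55.6% ✓; longest run = 4 ✓; length 18 ✓ — passes.
Candidate 2 (18 nt, A=2 T=4 G=6 C=6): 3' end GGA has 2 G/C ✓; GC 12/18 = 66.7%, outside 44.9–64.2% ✗; longest run = 4 ✓; length 18 ✓ — fails.
Candidate 3 (24 nt, A=6 T=6 G=7 C=5): 3' end GGC has 3 G/C ✓; GC 12/24 = 50.0% ✓; longest run = 5, exceeds 4 ✗; length 24 ✓ — fails.
Candidate 4 (24 nt, A=7 T=8 G=4 C=5): 3' end GTA has 1 G/C ✓; GC 9/24 = 37.5%, outside 44.9–64.2% ✗; longest run = 2 ✓; length 24 ✓ — fails.
Candidate 5 (18 nt, A=7 T=4 G=5 C=2): 3' end AGA has 1 G/C ✓; GC 7/18 = 38.9%, outside 44.9–64.2% ✗; longest run = 2 ✓; length 18 ✓ — fails.

Candidate 1 only.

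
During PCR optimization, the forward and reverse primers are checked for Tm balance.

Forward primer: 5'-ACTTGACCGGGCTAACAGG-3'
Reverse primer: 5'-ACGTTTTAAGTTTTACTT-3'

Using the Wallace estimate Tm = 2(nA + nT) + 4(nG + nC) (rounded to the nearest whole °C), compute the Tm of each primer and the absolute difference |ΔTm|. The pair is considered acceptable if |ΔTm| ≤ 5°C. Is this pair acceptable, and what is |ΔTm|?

Forward: A=5 T=3 G=6 C=5 → Tm = 2·8 + 4·11 = 60°C.
Reverse: A=4 T=10 G=2 C=2 → Tm = 2·14 + 4·4 = 44°C.
|ΔTm| = |60 − 44| = 16°C, > 5°C.

|ΔTm| = 16°C; the pair is not acceptable.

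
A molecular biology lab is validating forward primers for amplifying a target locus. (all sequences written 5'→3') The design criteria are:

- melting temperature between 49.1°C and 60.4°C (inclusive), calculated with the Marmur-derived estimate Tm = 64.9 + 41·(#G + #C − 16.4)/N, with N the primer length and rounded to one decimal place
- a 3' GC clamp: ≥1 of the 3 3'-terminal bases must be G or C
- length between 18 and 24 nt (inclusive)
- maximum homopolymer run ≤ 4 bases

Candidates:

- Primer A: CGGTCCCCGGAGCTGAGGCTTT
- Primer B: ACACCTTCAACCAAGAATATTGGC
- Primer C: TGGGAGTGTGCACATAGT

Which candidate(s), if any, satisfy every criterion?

Primer B only.

Primer A (22 nt, A=2 T=5 G=8 C=7): Tm = 64.9 + 41·(15 − 16.4)/22 = 62.3°C, outside 49.1–60.4°C ✗; 3' end TTT has 0 G/C, need ≥1 ✗; length 22 ✓; longest run = 4 ✓ — fails.
Primer B (24 nt, A=9 T=5 G=3 C=7): Tm = 64.9 + 41·(10 − 16.4)/24 = 54.0°C ✓; 3' end GGC has 3 G/C ✓; length 24 ✓; longest run = 2 ✓ — passes.
Primer C (18 nt, A=4 T=5 G=7 C=2): Tm = 64.9 + 41·(9 − 16.4)/18 = 48.0°C, outside 49.1–60.4°C ✗; 3' end AGT has 1 G/C ✓; length 18 ✓; longest run = 3 ✓ — fails.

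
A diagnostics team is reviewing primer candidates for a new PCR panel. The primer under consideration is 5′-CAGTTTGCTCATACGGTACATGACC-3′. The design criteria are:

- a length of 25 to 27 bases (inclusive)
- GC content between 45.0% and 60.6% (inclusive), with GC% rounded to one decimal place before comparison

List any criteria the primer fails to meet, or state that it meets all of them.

Meets all criteria.

Base counts: A=6, T=7, G=5, C=7 (length 25).
length: length 25 ✓
GC content: GC 12/25 = 48.0% ✓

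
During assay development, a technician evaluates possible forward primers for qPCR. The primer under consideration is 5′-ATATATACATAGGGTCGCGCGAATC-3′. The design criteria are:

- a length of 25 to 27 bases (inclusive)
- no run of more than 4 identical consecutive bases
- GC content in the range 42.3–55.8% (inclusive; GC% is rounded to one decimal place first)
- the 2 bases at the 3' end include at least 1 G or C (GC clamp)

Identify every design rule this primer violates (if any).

Meets all criteria.

Base counts: A=8, T=6, G=6, C=5 (length 25).
length: length 25 ✓
homopolymer run: longest run = 3 ✓
GC content: GC 11/25 = 44.0% ✓
GC clamp: 3' end TC has 1 G/C ✓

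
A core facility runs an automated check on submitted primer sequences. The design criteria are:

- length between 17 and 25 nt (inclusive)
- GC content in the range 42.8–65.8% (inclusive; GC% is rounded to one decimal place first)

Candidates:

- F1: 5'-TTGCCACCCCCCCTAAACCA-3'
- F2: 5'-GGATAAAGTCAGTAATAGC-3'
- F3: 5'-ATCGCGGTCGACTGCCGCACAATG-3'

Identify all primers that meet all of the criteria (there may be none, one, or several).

F1 (20 nt, A=5 T=3 G=1 C=11): length 20 ✓; GC 12/20 = 60.0% ✓ — passes.
F2 (19 nt, A=8 T=4 G=5 C=2): length 19 ✓; GC 7/19 = 36.8%, outside 42.8–65.8% ✗ — fails.
F3 (24 nt, A=5 T=4 G=7 C=8): length 24 ✓; GC 15/24 = 62.5% ✓ — passes.

F1 and F3.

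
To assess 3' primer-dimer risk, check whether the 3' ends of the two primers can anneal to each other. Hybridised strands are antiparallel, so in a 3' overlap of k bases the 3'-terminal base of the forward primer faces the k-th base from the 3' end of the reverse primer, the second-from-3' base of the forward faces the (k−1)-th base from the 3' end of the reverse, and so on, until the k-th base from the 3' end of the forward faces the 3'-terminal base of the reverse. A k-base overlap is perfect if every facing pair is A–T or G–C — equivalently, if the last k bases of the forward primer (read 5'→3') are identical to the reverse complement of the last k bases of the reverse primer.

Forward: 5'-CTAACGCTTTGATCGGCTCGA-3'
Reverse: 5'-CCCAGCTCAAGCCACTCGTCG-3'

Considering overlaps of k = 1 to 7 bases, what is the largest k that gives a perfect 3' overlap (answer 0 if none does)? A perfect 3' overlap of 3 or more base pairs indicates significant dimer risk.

Longest perfect overlap: 3 complementary base pairs; significant dimer risk (threshold 3).

Last 7 bases (5'→3') — forward …GGCTCGA, reverse …CTCGTCG.
Reverse complement of the reverse primer's last 7 bases: CGACGAG; its first k bases are the reverse complement of the reverse primer's last k bases, so a perfect k-base overlap needs the forward primer's last k bases to equal them.
Comparing (forward last k vs required): k=1: A vs C ✗; k=2: GA vs CG ✗; k=3: CGA vs CGA ✓; k=4: TCGA vs CGAC ✗; k=5: CTCGA vs CGACG ✗; k=6: GCTCGA vs CGACGA ✗; k=7: GGCTCGA vs CGACGAG ✗.
Only k = 3 is perfect, so the longest perfect 3' overlap is 3.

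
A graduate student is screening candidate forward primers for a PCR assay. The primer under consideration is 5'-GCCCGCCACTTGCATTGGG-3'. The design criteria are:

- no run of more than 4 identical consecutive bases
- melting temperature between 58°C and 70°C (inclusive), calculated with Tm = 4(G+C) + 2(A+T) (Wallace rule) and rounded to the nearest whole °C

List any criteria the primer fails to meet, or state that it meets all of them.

Meets all criteria.

Base counts: A=2, T=4, G=6, C=7 (length 19).
homopolymer run: longest run = 3 ✓
Tm: Tm = 2·6 + 4·13 = 64°C ✓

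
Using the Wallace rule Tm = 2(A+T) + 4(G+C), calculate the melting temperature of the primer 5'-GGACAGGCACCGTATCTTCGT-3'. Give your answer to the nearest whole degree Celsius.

Base counts: A=4, T=5, G=6, C=6 (length 21).
Tm = 2·(4+5) + 4·(6+6) = 2·9 + 4·12 = 18 + 48 = 66°C.

66°C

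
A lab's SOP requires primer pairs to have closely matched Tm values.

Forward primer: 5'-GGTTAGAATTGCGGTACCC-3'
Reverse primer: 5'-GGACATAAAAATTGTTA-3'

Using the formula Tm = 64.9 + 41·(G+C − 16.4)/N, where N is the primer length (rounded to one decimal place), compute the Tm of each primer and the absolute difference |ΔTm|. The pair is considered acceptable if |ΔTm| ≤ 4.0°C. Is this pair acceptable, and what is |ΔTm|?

|ΔTm| = 16.1°C; the pair is not acceptable.

Forward: G+C = 10, N = 19 → Tm = 64.9 + 41·(10 − 16.4)/19 = 51.1°C.
Reverse: G+C = 4, N = 17 → Tm = 64.9 + 41·(4 − 16.4)/17 = 35.0°C.
|ΔTm| = |51.1 − 35.0| = 16.1°C, > 4.0°C.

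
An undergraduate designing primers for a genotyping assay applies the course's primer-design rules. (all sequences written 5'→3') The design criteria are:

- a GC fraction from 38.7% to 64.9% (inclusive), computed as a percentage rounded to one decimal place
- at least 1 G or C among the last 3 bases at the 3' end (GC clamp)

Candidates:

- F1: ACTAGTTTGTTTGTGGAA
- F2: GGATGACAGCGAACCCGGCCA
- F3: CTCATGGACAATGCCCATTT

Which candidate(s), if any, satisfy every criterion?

None of the candidates satisfy all criteria.

F1 (18 nt, A=4 T=8 G=5 C=1): GC 6/18 = 33.3%, outside 38.7–64.9% ✗; 3' end GAA has 1 G/C ✓ — fails.
F2 (21 nt, A=6 T=1 G=7 C=7): GC 14/21 = 66.7%, outside 38.7–64.9% ✗; 3' end CCA has 2 G/C ✓ — fails.
F3 (20 nt, A=5 T=6 G=3 C=6): GC 9/20 = 45.0% ✓; 3' end TTT has 0 G/C, need ≥1 ✗ — fails.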